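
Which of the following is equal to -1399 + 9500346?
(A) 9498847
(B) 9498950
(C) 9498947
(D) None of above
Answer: C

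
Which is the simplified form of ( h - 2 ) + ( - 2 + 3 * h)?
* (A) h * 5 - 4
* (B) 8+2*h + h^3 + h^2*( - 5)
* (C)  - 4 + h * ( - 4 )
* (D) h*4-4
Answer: D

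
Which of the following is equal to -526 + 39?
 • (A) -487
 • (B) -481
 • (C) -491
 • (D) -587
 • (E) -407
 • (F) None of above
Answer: A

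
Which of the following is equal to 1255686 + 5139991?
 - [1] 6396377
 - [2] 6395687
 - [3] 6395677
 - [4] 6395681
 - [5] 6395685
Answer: 3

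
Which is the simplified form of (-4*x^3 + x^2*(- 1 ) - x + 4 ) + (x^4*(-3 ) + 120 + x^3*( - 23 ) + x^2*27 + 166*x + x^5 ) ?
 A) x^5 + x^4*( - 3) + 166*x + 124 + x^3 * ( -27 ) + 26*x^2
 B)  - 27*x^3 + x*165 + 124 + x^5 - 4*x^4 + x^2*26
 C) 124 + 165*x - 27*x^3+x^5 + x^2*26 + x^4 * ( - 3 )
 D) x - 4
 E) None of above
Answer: C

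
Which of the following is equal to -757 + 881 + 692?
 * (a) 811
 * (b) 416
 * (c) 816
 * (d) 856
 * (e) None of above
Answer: c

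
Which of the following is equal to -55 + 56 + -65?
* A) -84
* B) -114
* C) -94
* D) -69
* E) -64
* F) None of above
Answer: E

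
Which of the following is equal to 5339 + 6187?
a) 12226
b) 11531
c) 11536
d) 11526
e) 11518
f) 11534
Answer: d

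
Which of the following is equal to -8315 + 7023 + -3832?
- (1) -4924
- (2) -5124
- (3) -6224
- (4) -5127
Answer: 2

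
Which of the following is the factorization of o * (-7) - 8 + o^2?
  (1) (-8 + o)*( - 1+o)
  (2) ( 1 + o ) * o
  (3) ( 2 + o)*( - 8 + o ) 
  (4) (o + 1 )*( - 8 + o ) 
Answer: 4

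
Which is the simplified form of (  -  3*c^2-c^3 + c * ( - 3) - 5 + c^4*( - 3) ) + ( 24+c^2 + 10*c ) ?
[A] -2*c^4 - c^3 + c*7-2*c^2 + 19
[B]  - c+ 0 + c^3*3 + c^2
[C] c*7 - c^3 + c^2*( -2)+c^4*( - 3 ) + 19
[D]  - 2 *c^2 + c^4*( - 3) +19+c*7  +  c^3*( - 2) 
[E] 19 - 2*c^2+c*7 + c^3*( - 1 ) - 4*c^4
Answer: C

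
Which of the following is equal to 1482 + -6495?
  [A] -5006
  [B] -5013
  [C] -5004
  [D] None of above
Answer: B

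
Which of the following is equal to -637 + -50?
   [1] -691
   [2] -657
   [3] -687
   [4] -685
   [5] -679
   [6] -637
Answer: 3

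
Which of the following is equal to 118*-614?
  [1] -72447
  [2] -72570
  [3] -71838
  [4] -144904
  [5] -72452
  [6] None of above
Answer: 5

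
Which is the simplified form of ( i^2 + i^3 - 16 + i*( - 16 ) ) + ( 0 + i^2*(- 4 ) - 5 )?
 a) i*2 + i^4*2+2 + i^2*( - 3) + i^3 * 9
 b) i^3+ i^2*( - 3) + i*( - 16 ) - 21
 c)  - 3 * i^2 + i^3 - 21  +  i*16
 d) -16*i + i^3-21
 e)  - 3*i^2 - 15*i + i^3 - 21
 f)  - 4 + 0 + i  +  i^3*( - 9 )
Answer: b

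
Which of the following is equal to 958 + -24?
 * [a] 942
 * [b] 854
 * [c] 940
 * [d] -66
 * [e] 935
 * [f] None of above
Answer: f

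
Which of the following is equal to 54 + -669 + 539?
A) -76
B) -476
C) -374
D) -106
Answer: A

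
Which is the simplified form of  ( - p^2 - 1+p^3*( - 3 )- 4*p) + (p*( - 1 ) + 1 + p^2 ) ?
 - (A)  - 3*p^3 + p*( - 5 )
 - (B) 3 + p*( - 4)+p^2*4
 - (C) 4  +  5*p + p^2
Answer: A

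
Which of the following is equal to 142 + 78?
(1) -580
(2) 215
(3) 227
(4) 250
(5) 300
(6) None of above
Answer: 6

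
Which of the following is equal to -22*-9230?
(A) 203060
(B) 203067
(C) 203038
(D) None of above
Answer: A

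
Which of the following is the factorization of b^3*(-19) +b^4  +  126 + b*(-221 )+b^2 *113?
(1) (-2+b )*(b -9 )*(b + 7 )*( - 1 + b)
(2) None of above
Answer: 2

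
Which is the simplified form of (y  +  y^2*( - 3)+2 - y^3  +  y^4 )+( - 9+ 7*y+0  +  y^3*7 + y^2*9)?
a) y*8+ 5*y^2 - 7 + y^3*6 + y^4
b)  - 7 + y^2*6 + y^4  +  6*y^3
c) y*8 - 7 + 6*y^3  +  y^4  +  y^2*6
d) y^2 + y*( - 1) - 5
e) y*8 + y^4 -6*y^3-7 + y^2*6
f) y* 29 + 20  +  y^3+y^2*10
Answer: c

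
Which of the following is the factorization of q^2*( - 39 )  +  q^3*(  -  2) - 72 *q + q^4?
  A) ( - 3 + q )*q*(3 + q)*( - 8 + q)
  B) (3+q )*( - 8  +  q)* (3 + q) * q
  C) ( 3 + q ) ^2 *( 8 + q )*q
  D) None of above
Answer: B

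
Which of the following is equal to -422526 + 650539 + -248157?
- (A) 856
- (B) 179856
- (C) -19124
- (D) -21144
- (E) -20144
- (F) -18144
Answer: E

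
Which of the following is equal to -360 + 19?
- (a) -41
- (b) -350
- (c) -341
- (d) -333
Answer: c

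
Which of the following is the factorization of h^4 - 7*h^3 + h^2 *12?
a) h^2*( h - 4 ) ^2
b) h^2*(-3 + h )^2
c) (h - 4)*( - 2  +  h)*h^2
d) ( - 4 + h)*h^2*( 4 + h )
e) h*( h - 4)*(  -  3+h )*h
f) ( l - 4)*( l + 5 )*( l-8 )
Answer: e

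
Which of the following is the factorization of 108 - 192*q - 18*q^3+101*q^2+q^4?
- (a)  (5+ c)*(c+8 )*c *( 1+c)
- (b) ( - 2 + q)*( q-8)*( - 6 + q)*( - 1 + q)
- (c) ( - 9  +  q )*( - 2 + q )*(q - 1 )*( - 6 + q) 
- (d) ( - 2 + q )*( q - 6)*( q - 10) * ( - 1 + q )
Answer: c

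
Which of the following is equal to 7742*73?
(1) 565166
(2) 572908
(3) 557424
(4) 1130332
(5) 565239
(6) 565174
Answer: 1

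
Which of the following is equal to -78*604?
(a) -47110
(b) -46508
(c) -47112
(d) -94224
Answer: c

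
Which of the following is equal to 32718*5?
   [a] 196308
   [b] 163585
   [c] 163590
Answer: c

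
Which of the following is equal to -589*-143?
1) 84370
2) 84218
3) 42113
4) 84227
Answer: 4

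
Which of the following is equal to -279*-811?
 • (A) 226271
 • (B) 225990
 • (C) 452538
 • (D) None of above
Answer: D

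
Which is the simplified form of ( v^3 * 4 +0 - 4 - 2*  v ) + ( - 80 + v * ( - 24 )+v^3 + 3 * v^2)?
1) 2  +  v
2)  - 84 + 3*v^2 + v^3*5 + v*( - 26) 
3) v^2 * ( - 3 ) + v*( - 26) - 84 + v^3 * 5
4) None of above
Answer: 2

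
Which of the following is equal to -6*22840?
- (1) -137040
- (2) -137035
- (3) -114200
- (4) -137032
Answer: 1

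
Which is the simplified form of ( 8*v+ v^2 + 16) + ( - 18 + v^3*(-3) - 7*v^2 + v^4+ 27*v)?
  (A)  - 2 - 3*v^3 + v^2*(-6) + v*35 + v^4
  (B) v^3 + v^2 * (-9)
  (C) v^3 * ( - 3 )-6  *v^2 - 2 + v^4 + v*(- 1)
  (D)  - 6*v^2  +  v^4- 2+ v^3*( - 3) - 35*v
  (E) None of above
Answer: A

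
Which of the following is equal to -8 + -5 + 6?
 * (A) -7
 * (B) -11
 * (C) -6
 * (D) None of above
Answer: A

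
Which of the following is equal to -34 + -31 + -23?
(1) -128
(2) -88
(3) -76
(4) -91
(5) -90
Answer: 2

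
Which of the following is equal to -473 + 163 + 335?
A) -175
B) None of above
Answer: B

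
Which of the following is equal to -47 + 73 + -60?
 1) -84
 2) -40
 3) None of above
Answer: 3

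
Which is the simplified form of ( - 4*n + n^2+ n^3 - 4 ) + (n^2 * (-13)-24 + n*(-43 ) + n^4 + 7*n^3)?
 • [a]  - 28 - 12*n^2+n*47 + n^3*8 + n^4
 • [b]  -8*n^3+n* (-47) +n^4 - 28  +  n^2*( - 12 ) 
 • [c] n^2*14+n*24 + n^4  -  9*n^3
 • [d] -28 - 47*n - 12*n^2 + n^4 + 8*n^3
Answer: d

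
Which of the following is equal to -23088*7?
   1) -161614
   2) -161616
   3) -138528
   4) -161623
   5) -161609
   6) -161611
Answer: 2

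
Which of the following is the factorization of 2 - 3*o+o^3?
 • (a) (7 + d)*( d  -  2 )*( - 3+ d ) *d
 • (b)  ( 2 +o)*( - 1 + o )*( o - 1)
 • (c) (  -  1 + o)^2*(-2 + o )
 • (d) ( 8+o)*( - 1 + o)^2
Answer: b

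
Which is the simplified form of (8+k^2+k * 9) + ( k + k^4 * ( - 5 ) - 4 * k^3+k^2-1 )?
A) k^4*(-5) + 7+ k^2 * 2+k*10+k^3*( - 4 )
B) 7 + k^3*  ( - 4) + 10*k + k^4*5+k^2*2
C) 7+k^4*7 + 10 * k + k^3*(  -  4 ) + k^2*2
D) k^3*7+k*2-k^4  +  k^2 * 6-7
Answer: A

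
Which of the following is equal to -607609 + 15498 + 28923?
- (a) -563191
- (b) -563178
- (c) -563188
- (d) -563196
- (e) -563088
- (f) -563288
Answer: c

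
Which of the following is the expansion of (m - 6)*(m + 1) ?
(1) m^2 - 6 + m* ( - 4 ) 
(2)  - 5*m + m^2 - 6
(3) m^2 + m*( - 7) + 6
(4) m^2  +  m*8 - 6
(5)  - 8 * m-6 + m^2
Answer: 2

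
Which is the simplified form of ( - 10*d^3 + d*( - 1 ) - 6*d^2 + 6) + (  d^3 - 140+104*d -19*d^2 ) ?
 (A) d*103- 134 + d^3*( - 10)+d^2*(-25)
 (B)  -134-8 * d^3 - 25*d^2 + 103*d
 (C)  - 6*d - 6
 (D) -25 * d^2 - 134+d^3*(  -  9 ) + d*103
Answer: D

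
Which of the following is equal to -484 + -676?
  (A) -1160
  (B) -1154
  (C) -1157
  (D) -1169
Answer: A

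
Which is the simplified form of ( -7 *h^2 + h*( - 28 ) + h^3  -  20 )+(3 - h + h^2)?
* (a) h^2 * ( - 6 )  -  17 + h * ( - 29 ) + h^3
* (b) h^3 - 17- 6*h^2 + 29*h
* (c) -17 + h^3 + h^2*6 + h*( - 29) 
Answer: a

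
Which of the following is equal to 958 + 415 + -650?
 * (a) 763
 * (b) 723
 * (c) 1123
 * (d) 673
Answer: b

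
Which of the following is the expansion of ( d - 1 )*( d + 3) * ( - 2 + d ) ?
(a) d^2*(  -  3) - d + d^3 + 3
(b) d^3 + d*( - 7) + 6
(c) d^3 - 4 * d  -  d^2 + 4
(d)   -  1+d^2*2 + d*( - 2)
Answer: b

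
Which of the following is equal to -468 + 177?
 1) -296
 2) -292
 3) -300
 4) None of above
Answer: 4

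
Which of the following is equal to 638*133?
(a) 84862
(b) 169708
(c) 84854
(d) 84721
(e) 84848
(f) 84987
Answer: c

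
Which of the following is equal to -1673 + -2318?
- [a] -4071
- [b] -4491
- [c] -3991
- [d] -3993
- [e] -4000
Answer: c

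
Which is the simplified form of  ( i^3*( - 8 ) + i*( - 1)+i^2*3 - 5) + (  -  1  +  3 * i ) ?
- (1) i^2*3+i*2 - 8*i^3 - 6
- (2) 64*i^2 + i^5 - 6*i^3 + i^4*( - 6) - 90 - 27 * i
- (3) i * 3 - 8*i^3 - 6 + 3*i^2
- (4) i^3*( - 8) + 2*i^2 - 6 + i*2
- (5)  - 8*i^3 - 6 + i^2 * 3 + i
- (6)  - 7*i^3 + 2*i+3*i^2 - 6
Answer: 1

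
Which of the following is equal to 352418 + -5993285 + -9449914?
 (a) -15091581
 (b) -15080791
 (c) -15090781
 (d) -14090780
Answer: c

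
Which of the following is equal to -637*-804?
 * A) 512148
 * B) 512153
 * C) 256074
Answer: A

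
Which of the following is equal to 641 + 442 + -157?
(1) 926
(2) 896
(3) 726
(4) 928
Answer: 1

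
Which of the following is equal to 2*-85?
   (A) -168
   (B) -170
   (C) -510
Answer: B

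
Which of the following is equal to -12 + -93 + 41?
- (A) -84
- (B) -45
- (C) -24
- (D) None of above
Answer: D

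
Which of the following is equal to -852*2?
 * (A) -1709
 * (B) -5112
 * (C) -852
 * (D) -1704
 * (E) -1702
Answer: D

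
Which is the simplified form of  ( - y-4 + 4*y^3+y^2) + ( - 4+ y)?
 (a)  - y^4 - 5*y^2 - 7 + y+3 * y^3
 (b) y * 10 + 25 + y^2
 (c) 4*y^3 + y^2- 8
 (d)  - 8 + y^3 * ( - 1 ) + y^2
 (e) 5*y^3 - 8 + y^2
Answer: c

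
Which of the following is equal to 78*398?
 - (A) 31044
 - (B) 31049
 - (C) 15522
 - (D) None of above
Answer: A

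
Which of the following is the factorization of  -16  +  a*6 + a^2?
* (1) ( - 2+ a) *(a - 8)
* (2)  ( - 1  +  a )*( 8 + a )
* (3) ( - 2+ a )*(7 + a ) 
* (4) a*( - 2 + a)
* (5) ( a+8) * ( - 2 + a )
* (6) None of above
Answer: 5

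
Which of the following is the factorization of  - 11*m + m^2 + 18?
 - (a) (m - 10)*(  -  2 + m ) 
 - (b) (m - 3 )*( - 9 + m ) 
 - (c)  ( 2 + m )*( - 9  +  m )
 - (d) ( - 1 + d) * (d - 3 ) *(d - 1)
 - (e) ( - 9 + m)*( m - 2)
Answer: e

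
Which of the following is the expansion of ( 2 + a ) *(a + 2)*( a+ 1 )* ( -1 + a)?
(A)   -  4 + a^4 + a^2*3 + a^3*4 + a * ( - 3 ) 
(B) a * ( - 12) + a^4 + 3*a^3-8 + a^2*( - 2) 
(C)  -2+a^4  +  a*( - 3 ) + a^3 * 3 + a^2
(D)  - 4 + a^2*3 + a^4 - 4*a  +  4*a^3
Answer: D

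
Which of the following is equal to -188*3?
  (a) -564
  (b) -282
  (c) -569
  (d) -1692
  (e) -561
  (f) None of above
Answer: a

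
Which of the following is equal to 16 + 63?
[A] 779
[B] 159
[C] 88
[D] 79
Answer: D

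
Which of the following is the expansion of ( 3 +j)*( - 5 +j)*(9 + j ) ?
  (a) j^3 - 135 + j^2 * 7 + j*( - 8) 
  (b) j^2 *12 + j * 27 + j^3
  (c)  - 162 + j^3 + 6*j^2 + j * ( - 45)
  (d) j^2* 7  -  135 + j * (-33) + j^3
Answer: d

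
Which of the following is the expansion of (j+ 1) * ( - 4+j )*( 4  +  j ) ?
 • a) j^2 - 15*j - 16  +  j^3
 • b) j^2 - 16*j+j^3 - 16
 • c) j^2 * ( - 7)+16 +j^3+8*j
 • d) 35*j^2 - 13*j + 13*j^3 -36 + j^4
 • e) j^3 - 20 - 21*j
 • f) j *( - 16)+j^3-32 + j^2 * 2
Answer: b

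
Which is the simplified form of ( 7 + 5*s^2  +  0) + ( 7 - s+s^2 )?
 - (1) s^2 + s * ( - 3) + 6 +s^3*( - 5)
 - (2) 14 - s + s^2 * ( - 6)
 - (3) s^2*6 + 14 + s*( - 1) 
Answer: 3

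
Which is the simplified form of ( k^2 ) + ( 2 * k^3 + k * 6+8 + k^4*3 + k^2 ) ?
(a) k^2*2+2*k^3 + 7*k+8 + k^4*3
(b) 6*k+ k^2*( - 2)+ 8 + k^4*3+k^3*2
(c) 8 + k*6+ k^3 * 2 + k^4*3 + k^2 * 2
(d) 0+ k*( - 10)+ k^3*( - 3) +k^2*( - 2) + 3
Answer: c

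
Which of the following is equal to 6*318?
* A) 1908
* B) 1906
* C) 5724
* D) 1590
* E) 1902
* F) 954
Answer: A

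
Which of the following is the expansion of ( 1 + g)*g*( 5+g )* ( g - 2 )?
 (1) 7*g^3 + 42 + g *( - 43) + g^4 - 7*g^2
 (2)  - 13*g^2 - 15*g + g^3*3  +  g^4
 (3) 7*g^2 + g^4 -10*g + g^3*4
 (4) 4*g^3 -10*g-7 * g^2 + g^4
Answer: 4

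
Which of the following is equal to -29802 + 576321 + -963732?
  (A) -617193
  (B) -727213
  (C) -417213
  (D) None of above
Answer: C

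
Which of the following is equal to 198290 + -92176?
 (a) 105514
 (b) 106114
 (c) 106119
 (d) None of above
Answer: b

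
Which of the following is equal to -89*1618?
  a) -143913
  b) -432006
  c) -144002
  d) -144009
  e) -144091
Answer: c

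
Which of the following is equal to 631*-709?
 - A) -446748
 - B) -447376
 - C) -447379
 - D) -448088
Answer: C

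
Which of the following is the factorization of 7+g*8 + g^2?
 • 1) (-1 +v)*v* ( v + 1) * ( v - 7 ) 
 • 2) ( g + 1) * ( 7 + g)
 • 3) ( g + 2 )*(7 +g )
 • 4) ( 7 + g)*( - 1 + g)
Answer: 2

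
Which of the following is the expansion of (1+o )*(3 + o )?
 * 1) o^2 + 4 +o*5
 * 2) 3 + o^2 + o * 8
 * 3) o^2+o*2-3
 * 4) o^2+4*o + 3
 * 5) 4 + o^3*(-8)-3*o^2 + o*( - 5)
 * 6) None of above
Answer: 4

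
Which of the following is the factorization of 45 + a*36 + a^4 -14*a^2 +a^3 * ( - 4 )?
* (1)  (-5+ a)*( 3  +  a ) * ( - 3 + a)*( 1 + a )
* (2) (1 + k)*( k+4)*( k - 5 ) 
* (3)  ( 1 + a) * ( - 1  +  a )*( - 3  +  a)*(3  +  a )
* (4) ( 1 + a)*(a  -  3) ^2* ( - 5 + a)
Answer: 1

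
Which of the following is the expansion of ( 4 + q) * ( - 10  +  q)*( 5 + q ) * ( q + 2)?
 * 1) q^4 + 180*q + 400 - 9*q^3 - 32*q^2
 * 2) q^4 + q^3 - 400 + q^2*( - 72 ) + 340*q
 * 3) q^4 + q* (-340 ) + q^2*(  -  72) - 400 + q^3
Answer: 3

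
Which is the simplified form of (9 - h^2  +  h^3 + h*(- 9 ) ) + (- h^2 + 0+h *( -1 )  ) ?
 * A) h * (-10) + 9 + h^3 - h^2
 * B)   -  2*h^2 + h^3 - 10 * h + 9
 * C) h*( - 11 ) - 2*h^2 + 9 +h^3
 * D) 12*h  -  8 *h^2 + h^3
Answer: B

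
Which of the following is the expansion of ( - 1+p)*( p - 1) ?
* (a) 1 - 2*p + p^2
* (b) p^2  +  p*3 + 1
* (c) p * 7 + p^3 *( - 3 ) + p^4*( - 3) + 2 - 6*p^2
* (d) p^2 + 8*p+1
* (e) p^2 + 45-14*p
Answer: a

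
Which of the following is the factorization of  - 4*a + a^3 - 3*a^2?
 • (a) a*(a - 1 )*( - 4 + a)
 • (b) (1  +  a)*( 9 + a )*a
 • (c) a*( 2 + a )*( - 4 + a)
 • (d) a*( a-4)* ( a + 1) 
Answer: d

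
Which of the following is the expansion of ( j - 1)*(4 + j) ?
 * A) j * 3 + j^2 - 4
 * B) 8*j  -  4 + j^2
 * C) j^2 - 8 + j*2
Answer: A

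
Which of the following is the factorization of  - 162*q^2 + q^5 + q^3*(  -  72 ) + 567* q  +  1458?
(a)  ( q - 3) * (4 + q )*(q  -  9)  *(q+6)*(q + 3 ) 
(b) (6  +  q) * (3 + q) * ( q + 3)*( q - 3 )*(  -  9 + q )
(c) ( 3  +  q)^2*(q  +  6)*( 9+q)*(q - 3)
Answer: b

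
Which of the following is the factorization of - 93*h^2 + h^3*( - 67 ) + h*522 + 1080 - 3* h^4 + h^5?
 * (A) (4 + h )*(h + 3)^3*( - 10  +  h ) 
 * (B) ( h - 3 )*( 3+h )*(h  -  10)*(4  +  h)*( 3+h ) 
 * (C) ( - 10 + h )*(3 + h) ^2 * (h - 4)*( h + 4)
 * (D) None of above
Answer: B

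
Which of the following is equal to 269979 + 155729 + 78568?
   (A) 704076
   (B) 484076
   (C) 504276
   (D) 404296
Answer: C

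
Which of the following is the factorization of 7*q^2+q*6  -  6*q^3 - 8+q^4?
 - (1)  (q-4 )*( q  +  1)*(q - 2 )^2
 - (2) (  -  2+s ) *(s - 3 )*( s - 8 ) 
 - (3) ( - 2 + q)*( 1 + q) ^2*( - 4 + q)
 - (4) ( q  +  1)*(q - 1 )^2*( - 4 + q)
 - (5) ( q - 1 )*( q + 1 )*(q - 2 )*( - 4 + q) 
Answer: 5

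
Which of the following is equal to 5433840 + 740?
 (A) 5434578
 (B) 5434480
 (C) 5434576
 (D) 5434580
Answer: D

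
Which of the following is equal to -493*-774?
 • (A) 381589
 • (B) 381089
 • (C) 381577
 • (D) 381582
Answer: D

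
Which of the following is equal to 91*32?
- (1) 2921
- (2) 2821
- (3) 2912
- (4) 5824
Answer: 3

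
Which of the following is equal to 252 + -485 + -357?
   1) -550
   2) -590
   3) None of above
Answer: 2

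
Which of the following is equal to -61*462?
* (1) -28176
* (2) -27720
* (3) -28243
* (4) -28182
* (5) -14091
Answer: 4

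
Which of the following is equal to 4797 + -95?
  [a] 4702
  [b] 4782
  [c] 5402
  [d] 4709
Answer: a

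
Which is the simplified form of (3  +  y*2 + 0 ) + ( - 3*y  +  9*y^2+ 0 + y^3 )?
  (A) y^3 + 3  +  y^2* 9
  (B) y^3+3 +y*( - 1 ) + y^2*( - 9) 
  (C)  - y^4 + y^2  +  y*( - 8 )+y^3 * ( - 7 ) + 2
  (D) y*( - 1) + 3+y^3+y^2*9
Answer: D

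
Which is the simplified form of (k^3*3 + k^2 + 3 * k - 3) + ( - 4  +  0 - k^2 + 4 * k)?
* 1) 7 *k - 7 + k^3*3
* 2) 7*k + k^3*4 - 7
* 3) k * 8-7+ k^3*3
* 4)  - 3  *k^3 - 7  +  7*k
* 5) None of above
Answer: 1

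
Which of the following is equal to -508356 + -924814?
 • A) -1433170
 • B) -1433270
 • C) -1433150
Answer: A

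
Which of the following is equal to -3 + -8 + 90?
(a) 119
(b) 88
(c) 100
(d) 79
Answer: d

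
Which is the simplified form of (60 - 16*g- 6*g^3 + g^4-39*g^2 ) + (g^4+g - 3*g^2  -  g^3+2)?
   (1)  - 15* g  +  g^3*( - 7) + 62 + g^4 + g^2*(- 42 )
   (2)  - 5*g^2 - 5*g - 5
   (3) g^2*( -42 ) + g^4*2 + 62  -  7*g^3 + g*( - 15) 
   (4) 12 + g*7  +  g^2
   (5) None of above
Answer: 3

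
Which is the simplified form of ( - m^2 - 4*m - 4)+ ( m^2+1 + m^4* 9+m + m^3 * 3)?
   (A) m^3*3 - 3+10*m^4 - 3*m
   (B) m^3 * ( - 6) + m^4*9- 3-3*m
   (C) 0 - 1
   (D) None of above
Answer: D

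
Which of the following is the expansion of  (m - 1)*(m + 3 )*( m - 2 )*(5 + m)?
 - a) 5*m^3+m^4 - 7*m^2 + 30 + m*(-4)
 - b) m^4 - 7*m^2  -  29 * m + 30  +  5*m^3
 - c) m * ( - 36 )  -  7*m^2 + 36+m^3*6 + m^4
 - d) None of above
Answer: b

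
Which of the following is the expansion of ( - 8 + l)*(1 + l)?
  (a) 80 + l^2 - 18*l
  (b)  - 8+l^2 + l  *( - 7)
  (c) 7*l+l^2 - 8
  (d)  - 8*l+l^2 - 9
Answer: b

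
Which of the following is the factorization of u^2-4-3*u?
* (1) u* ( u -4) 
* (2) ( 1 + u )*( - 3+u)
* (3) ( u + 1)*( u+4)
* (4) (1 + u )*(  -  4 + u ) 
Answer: 4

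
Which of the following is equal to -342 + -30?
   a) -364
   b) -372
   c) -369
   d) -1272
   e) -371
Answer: b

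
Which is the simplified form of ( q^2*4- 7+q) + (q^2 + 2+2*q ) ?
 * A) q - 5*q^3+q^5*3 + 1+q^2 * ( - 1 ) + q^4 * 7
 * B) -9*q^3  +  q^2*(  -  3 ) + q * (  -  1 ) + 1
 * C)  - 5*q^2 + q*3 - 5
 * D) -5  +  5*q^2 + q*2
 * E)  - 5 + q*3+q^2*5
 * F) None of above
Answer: E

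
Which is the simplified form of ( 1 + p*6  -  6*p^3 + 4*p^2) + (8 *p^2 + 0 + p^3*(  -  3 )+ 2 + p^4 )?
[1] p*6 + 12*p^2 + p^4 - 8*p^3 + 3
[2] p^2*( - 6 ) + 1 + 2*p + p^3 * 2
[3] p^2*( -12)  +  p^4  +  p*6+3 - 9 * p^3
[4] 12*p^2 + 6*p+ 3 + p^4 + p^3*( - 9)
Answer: 4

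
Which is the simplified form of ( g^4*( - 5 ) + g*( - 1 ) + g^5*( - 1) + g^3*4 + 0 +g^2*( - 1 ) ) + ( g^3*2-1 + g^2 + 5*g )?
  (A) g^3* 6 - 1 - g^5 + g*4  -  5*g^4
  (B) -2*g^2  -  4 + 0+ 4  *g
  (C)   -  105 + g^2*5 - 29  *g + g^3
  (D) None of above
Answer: A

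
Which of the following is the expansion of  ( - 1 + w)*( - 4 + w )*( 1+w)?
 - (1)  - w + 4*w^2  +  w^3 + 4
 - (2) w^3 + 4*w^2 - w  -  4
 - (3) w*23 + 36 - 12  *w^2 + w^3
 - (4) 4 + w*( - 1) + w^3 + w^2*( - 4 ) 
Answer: 4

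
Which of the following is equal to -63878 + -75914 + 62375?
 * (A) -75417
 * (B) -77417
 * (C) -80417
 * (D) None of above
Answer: B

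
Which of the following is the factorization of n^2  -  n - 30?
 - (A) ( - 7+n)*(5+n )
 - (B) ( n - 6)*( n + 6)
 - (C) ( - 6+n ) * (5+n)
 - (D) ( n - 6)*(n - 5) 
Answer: C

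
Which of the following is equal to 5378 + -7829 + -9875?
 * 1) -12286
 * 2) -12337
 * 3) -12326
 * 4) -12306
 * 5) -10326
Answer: 3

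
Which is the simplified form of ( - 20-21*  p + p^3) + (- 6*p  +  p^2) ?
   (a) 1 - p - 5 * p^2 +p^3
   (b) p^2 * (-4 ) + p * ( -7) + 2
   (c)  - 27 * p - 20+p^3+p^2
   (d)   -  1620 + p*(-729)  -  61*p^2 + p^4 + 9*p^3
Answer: c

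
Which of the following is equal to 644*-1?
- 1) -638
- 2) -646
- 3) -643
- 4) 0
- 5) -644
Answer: 5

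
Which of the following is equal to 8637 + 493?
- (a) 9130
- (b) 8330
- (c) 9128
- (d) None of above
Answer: a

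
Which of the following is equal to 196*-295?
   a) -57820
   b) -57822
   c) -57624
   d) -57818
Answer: a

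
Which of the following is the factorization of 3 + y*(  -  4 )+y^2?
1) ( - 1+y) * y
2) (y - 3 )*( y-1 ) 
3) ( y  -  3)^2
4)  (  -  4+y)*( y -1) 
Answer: 2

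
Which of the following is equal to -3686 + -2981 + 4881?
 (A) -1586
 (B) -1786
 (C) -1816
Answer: B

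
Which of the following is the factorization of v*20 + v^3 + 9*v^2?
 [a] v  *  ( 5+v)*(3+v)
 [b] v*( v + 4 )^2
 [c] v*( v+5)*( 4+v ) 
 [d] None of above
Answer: c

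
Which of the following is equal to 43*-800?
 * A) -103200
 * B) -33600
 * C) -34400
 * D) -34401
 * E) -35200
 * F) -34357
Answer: C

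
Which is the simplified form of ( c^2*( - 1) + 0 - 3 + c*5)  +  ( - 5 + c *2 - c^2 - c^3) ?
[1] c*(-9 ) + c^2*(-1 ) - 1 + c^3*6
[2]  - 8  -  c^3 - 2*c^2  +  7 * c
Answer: 2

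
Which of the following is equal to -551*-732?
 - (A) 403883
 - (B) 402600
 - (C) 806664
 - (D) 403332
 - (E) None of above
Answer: D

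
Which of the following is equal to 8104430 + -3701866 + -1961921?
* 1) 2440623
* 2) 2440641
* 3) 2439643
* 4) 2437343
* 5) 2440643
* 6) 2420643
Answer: 5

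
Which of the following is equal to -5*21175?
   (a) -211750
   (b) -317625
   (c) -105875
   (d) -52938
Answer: c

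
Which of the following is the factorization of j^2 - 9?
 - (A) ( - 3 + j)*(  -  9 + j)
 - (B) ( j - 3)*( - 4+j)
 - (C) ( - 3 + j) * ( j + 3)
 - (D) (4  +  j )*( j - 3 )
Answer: C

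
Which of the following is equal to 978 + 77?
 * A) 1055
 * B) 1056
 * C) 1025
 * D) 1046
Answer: A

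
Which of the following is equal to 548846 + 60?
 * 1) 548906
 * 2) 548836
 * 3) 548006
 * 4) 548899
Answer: 1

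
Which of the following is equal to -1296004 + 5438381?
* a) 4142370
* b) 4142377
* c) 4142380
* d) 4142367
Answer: b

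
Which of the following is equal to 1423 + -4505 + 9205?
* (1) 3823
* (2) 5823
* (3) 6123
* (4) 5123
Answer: 3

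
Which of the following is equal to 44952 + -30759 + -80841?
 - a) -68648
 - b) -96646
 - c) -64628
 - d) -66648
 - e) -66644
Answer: d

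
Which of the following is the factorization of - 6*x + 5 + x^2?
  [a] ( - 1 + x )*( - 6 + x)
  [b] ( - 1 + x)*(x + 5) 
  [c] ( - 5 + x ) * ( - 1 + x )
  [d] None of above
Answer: c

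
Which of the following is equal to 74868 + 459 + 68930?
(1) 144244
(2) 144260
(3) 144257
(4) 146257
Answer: 3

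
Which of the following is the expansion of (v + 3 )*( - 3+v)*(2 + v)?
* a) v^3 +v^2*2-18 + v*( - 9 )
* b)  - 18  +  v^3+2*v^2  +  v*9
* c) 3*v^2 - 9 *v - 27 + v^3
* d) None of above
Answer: a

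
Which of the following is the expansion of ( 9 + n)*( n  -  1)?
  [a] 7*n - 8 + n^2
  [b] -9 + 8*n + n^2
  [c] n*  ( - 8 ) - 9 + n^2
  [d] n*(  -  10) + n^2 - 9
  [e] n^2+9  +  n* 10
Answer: b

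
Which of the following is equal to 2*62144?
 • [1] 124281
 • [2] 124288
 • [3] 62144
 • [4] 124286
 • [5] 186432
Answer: 2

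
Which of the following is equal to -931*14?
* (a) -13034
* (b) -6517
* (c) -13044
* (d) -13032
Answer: a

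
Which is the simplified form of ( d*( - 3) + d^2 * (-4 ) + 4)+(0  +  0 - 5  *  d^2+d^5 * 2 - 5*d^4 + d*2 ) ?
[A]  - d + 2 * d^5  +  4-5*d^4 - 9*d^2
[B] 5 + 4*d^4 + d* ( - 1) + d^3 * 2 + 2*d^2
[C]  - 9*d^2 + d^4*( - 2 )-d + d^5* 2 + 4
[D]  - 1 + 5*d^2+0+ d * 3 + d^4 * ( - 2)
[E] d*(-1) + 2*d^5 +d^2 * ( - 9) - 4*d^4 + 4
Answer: A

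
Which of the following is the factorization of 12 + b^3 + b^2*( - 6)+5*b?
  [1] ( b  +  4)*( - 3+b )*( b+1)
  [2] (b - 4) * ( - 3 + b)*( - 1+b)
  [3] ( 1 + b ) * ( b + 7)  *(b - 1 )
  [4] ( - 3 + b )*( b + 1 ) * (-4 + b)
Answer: 4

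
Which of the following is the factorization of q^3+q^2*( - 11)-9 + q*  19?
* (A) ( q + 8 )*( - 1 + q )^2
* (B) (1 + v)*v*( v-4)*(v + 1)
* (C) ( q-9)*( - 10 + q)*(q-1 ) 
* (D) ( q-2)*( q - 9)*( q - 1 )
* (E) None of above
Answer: E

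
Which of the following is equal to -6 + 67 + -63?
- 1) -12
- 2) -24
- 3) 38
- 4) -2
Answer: 4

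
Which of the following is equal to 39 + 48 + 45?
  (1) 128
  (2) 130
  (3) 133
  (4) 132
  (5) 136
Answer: 4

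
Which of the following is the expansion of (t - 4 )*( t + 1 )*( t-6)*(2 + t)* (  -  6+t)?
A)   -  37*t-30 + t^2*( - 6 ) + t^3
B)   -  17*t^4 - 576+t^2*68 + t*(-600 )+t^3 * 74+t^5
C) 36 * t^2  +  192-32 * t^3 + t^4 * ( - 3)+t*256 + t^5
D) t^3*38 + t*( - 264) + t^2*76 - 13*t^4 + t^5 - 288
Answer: D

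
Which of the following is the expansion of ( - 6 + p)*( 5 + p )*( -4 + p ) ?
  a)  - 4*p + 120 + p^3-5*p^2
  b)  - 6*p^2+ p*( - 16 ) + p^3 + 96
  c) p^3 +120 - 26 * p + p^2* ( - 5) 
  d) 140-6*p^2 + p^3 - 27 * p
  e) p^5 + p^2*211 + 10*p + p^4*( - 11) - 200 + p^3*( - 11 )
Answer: c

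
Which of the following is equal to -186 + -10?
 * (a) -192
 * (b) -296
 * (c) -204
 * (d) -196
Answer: d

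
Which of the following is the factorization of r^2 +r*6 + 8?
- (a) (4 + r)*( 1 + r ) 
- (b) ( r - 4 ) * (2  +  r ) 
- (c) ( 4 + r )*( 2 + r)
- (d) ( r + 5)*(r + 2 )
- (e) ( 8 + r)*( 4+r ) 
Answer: c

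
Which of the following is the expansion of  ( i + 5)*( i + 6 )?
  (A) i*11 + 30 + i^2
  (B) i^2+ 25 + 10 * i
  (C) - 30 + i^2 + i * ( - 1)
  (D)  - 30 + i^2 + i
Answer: A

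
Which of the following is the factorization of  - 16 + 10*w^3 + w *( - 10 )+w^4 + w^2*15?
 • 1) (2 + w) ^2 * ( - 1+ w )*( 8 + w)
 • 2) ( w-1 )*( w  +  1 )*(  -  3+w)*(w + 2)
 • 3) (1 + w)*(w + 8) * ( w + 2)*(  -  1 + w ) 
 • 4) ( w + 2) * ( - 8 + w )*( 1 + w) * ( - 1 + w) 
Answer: 3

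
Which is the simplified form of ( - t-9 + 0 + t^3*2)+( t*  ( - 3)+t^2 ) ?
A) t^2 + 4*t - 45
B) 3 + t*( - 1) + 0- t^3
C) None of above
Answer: C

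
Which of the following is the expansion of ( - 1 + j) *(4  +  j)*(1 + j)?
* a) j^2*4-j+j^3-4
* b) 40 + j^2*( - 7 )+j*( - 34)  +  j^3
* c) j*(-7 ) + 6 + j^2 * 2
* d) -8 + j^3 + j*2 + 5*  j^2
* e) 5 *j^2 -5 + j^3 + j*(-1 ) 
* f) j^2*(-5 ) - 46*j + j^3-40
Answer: a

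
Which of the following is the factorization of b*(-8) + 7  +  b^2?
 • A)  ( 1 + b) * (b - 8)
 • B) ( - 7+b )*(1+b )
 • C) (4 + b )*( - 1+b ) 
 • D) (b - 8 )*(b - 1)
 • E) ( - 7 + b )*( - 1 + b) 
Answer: E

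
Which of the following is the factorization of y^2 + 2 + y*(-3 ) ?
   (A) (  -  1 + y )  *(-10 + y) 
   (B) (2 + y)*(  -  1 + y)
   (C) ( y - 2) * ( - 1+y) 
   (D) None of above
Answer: C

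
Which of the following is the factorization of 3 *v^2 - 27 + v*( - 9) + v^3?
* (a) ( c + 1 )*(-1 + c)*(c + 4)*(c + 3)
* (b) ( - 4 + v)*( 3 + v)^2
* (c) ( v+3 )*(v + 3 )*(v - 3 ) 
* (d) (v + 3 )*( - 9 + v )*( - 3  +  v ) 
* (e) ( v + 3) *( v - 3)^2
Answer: c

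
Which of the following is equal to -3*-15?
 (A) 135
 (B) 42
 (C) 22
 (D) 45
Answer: D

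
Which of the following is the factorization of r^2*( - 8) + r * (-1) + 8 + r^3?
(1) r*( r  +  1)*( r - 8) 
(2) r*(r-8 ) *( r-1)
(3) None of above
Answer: 3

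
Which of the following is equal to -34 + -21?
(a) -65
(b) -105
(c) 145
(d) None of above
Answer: d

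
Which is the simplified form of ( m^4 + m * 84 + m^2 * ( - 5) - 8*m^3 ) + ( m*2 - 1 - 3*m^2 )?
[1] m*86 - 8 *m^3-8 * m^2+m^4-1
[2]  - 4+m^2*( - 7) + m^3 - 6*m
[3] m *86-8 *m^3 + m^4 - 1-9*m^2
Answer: 1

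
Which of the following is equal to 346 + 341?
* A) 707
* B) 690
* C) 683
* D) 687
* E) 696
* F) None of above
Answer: D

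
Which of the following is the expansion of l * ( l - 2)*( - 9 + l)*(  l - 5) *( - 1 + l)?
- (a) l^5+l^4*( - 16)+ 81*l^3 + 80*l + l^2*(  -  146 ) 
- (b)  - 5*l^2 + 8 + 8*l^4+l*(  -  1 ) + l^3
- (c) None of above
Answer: c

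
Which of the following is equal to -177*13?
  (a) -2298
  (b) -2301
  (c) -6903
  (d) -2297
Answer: b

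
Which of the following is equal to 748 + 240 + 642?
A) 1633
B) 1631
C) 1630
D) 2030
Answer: C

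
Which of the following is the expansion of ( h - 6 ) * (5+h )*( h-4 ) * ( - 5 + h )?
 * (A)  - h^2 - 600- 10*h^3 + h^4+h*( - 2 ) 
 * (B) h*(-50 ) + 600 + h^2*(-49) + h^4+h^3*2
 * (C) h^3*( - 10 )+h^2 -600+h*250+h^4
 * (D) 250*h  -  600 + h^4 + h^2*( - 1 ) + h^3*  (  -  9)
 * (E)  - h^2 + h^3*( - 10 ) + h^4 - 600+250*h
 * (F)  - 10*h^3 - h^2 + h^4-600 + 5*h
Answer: E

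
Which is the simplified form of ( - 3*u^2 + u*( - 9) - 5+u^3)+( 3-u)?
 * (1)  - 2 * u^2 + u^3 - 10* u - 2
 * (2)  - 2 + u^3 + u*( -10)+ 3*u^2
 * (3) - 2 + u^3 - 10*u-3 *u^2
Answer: 3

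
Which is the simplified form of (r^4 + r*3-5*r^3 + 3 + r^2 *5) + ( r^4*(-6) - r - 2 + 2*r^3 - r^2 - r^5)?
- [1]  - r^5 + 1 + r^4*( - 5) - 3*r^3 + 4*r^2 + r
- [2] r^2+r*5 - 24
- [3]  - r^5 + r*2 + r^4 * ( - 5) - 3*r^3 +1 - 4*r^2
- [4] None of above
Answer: 4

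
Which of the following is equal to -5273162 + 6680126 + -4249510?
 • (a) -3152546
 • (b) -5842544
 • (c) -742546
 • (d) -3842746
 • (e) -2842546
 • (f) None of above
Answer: e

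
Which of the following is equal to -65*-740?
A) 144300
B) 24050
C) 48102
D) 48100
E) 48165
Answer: D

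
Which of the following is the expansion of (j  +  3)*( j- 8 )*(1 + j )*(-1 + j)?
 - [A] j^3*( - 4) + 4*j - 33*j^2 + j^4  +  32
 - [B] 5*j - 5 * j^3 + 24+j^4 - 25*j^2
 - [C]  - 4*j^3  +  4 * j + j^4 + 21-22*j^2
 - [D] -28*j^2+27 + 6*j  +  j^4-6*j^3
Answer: B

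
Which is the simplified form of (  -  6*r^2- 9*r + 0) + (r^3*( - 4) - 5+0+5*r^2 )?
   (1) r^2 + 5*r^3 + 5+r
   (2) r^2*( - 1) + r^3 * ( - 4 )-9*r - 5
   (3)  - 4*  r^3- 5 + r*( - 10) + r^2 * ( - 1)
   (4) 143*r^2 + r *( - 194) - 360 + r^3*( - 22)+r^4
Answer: 2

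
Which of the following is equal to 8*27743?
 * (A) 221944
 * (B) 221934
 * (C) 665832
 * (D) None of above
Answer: A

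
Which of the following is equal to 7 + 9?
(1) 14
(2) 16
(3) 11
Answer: 2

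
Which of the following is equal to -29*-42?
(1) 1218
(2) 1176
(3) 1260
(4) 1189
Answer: 1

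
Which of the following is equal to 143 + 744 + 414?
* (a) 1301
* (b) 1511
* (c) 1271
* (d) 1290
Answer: a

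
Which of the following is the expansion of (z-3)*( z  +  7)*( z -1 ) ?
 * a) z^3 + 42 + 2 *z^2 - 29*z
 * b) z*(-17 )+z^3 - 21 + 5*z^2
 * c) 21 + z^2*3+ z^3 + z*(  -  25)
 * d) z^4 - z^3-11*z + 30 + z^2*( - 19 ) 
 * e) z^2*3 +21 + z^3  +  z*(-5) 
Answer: c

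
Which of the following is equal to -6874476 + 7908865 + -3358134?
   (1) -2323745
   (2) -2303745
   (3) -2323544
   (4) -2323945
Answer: 1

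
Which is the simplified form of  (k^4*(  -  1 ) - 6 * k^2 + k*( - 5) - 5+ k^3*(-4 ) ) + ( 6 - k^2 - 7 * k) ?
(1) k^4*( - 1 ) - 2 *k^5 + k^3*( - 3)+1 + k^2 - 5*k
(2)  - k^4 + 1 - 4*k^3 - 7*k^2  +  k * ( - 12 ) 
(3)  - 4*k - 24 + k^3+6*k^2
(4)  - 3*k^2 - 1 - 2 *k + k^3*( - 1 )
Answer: 2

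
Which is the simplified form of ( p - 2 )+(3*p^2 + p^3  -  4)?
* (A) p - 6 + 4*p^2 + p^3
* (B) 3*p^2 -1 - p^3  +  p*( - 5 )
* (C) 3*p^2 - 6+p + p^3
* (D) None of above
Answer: C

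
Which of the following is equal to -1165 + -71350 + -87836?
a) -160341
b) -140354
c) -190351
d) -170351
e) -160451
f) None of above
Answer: f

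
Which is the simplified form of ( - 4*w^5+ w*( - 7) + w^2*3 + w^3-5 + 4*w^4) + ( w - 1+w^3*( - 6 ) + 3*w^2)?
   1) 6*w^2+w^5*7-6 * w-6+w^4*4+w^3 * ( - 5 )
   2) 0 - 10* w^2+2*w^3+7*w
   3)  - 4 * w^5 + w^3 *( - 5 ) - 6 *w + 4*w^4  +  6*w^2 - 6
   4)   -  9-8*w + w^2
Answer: 3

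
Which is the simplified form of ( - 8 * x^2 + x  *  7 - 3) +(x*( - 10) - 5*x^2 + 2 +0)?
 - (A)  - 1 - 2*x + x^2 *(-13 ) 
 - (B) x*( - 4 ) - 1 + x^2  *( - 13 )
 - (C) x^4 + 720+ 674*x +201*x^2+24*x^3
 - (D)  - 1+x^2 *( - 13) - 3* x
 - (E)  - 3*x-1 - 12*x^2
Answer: D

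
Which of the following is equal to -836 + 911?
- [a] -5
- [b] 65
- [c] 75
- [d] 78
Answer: c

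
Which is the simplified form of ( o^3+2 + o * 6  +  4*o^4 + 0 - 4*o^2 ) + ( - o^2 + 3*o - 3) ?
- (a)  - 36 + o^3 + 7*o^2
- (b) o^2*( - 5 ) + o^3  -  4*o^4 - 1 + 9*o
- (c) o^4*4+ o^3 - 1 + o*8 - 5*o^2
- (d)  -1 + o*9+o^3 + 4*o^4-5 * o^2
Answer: d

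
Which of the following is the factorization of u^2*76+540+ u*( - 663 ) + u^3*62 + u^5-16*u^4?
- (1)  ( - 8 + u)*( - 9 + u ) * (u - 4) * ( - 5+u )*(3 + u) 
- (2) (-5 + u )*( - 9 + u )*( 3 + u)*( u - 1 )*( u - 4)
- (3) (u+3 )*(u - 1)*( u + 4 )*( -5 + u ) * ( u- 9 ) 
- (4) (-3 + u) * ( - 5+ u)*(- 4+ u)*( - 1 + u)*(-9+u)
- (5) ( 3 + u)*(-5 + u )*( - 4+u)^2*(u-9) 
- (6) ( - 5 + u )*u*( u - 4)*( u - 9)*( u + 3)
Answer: 2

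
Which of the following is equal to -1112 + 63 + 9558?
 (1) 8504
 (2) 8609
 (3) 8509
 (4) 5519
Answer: 3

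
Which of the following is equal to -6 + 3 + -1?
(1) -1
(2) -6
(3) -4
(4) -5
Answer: 3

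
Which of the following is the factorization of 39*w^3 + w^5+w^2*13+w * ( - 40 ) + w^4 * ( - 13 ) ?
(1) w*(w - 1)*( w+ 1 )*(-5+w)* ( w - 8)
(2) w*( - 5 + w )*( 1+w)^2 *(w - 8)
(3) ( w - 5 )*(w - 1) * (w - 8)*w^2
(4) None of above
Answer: 1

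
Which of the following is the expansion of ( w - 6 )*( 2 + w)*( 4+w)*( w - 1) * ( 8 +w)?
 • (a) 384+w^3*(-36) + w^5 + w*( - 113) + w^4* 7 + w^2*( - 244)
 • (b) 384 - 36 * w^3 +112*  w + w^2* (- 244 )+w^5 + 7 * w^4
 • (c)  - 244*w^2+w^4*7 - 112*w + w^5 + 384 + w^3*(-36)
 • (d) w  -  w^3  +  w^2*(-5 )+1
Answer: c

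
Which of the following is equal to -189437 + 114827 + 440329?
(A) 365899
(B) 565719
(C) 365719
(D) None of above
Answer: C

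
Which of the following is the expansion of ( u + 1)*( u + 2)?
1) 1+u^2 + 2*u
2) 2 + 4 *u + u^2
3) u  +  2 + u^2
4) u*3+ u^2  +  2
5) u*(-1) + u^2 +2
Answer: 4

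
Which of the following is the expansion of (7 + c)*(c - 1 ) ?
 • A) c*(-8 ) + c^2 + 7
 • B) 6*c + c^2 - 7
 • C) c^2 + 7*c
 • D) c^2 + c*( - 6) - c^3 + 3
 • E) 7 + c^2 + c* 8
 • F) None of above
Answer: B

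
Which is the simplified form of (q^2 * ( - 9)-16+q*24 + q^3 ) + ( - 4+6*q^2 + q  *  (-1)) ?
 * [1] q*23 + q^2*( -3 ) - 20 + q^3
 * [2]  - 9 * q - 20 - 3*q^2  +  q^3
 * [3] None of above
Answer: 1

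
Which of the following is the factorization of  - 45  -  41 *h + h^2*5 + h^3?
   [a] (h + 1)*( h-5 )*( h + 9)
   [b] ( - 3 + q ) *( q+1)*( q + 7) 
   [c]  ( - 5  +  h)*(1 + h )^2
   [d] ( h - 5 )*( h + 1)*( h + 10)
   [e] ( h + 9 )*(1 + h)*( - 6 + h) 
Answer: a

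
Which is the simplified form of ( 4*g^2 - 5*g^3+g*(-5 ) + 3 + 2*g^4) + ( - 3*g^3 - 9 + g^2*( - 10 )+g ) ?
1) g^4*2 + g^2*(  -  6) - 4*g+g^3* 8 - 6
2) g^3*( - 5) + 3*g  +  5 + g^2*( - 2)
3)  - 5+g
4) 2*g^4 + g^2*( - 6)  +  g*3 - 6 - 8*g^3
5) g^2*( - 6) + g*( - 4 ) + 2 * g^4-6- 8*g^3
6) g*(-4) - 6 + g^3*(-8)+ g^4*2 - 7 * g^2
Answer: 5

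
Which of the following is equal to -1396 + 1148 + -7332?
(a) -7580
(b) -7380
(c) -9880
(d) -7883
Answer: a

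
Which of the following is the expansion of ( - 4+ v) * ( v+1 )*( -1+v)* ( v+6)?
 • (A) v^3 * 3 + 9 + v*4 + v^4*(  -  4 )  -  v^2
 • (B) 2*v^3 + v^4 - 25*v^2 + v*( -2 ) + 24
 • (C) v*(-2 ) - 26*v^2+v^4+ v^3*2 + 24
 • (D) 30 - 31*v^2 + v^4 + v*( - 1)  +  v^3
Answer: B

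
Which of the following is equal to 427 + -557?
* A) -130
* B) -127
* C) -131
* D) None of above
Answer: A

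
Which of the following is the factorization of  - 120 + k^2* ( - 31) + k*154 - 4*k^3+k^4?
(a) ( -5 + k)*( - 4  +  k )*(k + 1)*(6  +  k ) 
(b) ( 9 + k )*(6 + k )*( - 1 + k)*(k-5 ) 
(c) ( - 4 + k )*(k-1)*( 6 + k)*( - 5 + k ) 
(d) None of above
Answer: c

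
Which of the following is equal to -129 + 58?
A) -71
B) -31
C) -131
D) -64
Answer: A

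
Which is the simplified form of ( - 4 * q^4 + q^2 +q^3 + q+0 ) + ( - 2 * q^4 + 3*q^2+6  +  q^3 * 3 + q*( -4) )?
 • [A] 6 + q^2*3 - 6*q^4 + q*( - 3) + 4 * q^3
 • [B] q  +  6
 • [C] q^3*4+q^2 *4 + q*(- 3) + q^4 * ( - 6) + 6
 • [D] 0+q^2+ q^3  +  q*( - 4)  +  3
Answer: C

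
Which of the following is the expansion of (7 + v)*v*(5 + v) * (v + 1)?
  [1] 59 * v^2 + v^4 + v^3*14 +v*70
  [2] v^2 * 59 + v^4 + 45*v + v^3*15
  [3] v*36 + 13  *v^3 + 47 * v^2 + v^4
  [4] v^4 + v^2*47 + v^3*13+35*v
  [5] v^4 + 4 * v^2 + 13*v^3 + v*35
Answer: 4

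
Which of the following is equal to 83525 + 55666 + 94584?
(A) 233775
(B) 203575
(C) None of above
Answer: A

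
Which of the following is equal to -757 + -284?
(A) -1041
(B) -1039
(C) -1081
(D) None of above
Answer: A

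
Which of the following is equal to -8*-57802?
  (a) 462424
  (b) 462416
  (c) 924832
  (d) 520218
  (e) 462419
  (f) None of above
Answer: b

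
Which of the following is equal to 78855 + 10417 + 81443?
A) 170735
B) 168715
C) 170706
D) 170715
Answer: D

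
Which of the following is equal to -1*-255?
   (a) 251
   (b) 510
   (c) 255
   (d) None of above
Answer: c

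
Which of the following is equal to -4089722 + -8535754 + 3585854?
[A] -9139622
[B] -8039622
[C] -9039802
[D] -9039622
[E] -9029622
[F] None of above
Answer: D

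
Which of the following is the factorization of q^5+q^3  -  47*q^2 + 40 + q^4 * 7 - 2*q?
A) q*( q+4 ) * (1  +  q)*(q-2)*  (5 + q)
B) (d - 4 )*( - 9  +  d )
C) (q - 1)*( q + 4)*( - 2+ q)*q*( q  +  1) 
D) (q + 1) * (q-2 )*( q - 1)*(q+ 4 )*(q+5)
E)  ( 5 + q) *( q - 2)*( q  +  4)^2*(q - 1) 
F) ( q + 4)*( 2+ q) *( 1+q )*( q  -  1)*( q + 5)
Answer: D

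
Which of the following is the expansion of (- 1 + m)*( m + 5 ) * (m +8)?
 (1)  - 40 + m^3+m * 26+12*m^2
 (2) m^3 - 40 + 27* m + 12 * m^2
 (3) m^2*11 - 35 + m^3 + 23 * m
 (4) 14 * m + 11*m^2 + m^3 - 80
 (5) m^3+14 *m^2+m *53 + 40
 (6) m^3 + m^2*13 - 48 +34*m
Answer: 2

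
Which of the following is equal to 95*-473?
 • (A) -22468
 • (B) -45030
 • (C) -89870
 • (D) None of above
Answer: D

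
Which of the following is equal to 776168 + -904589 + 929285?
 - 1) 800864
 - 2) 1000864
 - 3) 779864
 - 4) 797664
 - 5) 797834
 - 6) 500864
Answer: 1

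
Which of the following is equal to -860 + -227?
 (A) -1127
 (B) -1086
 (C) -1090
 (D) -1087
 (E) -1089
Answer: D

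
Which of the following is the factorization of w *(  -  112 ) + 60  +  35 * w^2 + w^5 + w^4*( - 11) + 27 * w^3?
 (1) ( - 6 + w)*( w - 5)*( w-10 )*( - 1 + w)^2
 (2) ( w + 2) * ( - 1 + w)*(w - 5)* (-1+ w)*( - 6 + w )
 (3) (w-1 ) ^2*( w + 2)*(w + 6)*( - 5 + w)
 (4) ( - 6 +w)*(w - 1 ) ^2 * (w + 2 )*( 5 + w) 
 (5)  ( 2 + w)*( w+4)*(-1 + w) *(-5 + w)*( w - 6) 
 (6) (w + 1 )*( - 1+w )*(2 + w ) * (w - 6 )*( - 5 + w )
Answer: 2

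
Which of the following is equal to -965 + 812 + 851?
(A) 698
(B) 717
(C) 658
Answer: A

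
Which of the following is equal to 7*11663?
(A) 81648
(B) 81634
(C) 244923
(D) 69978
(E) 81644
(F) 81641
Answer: F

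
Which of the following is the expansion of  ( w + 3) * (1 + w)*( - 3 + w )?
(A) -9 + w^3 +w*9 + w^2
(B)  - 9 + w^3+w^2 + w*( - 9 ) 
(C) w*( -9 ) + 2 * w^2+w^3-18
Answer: B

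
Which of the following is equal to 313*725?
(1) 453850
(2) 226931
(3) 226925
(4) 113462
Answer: 3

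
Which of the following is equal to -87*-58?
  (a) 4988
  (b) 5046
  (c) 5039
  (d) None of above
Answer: b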